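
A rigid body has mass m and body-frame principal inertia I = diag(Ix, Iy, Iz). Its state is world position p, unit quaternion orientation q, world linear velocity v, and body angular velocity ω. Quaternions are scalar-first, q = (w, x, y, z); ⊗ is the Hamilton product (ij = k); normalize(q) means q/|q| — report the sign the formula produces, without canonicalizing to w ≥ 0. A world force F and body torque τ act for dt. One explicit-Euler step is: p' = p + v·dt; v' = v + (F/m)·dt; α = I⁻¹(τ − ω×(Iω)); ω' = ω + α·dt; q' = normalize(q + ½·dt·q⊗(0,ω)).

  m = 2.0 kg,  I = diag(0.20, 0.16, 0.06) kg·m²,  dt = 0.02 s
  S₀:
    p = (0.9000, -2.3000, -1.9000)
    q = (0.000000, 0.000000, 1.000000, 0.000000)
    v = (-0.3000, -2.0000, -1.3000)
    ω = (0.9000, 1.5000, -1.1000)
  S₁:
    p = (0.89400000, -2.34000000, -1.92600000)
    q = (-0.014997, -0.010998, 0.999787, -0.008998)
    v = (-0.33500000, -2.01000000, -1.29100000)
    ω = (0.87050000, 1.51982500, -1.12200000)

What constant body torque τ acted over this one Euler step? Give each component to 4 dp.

rate change Δω = (-0.02950000, 0.01982500, -0.02200000)
ω₀×(Iω₀) = (0.1650, -0.1386, -0.0540)
I·α + gyro = (-0.1300, 0.0200, -0.1200)

τ = (-0.1300, 0.0200, -0.1200)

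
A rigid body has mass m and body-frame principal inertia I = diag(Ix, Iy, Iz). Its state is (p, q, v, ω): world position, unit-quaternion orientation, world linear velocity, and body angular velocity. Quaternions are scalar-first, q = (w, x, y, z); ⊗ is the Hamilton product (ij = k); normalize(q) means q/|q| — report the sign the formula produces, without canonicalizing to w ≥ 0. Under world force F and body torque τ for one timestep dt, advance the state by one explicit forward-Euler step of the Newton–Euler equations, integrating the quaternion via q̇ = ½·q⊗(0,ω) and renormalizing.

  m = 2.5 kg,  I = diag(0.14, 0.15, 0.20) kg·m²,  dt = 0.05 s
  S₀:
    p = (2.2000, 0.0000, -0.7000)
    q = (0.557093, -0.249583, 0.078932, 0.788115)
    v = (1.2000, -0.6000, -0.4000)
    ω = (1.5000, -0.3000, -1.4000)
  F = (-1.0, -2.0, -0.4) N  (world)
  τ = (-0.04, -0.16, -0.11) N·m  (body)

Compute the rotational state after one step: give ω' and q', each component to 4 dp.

ω' = (1.4782, -0.3953, -1.4264)
q' = (0.5938, -0.2252, 0.0954, 0.7665)

precession coupling ω×(Iω) = (0.0210, 0.1260, -0.0045)
angular accel α = (-0.4357, -1.9067, -0.5275)
new body rate ω' = (1.4782, -0.3953, -1.4264)
2q̇ = q⊗(0,ω) = (1.5014151, 0.9615692, 0.6656284, -0.8234533)
q + ½dt·q⊗(0,ω), renormalized = (0.5938, -0.2252, 0.0954, 0.7665)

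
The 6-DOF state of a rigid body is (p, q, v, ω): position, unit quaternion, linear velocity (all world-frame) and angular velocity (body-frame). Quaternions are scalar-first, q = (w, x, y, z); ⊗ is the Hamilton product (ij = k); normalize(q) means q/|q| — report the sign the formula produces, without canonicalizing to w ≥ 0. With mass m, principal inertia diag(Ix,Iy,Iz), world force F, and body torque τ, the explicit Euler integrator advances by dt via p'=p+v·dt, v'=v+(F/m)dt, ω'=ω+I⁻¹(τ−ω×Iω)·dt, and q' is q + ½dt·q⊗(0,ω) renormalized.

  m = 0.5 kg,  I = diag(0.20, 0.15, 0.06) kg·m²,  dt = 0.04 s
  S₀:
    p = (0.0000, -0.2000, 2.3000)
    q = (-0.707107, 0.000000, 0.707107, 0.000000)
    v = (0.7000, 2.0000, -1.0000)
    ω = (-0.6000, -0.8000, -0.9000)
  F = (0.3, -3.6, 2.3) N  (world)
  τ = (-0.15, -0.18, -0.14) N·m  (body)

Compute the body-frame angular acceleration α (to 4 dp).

α = (-0.4260, -1.7040, -1.9333)

gyro term ω×Iω = (-0.0648, 0.0756, -0.0240)
α = I⁻¹(τ − ω×Iω) = (-0.4260, -1.7040, -1.9333)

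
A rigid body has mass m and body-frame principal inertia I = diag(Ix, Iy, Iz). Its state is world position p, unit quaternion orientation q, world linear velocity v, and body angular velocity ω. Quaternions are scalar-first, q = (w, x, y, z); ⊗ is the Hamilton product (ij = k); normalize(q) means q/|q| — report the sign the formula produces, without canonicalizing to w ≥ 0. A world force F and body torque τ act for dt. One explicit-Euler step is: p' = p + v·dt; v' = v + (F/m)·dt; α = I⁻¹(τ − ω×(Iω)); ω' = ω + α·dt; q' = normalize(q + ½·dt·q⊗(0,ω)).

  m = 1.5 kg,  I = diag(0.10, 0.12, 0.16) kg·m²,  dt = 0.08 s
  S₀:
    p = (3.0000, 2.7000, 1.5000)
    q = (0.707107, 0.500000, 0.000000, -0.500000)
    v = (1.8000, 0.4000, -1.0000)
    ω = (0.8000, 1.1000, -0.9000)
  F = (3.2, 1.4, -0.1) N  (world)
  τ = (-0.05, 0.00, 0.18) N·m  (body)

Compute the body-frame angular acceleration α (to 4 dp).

α = (-0.1040, -0.3600, 1.0150)

gyro term ω×Iω = (-0.0396, 0.0432, 0.0176)
α = I⁻¹(τ − ω×Iω) = (-0.1040, -0.3600, 1.0150)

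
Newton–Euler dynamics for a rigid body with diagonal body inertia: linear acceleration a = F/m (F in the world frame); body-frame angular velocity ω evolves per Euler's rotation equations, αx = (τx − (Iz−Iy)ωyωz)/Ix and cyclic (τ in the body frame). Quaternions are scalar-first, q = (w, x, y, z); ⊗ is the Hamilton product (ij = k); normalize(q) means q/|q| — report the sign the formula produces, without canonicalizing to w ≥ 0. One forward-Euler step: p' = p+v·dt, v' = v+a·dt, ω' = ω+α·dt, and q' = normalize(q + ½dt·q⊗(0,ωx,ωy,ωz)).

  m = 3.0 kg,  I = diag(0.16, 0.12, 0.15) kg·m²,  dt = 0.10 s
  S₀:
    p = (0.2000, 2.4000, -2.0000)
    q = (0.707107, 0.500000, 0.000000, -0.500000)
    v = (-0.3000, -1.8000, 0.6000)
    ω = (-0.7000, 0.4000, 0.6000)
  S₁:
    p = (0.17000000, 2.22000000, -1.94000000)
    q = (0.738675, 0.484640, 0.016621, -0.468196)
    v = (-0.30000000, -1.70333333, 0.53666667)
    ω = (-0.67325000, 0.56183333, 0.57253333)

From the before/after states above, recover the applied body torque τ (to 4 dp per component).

τ = (0.0500, 0.1900, -0.0300)

ω₁ − ω₀ = (0.02675000, 0.16183333, -0.02746667)
applied torque τ = (0.0500, 0.1900, -0.0300)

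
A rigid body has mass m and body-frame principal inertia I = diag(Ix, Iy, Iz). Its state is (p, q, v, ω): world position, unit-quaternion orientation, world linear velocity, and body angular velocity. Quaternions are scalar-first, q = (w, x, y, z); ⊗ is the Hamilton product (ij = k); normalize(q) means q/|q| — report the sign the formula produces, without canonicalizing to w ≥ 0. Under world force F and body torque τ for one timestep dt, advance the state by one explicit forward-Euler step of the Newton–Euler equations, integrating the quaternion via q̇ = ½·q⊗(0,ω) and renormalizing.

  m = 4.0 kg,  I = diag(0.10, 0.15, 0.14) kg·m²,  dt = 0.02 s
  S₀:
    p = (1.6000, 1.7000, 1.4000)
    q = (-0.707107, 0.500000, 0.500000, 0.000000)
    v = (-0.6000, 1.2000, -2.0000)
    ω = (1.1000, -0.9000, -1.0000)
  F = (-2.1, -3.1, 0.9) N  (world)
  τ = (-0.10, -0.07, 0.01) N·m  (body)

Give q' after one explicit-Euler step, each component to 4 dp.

Hamilton product q⊗(0,ω) = (-0.1000000, -1.2778177, 1.1363963, -0.2928930)
updated quaternion q' = (-0.7080, 0.4871, 0.5113, -0.0029)

q' = (-0.7080, 0.4871, 0.5113, -0.0029)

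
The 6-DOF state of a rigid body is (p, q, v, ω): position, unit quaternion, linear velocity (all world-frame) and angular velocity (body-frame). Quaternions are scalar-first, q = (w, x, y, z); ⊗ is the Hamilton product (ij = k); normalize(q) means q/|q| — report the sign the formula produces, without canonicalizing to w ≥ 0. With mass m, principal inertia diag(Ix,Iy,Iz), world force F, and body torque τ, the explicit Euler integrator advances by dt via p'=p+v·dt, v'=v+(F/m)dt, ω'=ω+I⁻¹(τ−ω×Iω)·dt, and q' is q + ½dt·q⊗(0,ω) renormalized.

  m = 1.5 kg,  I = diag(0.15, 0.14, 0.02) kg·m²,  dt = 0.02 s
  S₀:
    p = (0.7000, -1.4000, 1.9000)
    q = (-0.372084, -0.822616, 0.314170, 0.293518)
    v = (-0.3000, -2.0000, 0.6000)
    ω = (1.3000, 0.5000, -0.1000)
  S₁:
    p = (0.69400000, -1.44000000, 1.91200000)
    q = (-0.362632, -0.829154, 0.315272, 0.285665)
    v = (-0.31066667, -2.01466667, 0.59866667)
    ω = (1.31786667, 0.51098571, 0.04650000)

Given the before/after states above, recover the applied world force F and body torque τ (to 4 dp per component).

F = (-0.8000, -1.1000, -0.1000)
τ = (0.1400, 0.0600, 0.1400)

rate change Δω = (0.01786667, 0.01098571, 0.14650000)
precession coupling = (0.0060, -0.0169, -0.0065)
τ = I·(Δω/dt) + ω₀×(Iω₀) = (0.1400, 0.0600, 0.1400)
v₁ − v₀ = (-0.01066667, -0.01466667, -0.00133333)
F = m·Δv/dt = (-0.8000, -1.1000, -0.1000)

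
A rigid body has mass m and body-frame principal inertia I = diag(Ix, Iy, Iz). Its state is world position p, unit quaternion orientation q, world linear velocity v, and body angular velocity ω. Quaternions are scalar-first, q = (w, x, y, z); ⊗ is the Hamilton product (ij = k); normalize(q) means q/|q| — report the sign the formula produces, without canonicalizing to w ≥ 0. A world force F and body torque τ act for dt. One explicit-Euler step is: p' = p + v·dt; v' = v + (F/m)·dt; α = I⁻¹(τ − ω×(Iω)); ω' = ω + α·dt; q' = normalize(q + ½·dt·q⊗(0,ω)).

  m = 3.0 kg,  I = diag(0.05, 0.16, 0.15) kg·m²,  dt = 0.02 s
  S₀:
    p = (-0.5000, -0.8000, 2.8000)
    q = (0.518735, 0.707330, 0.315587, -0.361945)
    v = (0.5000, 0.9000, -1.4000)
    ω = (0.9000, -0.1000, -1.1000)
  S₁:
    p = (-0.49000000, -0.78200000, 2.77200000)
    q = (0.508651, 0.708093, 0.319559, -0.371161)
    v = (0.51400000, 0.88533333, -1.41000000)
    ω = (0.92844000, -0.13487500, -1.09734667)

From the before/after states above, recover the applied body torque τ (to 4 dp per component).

τ = (0.0700, -0.1800, 0.0100)

ω₁ − ω₀ = (0.02844000, -0.03487500, 0.00265333)
τ = I·(Δω/dt) + ω₀×(Iω₀) = (0.0700, -0.1800, 0.0100)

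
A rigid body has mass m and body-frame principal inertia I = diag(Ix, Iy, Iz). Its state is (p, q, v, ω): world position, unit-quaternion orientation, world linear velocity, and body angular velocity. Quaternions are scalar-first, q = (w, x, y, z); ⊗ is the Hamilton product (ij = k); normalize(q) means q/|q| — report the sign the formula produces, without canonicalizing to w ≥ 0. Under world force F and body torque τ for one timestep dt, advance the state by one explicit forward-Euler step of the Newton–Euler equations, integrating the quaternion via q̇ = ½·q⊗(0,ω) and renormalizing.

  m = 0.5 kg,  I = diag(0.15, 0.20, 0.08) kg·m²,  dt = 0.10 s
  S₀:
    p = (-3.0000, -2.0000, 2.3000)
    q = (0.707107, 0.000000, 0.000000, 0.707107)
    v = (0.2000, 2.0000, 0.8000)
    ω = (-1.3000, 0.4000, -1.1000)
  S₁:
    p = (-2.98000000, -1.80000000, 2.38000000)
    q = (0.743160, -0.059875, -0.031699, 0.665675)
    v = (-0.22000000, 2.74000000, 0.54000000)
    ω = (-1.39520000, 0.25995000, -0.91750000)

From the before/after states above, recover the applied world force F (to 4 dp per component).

Δv = v₁−v₀ = (-0.42000000, 0.74000000, -0.26000000)
m·(v₁−v₀)/dt = (-2.1000, 3.7000, -1.3000)

F = (-2.1000, 3.7000, -1.3000)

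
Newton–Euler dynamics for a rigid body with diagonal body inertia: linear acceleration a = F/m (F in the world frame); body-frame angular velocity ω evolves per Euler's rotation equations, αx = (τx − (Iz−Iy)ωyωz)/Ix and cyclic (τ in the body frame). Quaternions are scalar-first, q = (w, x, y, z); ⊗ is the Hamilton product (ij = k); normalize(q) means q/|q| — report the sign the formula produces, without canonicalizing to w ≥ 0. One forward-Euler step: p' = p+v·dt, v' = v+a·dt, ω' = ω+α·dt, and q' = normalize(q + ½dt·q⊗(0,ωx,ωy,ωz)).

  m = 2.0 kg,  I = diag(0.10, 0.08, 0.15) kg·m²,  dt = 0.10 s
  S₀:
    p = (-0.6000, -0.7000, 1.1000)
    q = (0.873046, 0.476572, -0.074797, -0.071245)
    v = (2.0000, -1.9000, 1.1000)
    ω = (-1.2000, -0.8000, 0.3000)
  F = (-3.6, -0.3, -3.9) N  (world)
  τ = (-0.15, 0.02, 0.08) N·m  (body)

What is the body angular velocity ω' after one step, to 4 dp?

ω' = (-1.3332, -0.7975, 0.3661)

precession coupling ω×(Iω) = (-0.0168, 0.0180, -0.0192)
α = I⁻¹(τ − ω×Iω) = (-1.3320, 0.0250, 0.6613)
new body rate ω' = (-1.3332, -0.7975, 0.3661)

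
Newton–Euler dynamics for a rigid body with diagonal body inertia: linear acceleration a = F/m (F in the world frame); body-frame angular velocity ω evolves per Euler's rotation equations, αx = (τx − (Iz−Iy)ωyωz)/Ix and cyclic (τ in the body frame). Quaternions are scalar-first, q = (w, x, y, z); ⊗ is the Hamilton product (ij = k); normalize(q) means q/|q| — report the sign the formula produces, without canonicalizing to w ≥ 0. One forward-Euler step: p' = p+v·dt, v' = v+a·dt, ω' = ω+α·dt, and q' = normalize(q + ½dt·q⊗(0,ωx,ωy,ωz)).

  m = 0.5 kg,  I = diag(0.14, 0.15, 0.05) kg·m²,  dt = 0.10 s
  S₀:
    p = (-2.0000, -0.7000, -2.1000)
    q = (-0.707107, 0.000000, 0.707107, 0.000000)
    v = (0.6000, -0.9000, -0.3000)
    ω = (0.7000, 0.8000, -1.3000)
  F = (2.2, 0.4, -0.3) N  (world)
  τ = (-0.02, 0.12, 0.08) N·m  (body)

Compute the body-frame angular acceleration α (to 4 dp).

α = (-0.8857, 1.3460, 1.4880)

precession coupling ω×(Iω) = (0.1040, -0.0819, 0.0056)
α = I⁻¹(τ − ω×Iω) = (-0.8857, 1.3460, 1.4880)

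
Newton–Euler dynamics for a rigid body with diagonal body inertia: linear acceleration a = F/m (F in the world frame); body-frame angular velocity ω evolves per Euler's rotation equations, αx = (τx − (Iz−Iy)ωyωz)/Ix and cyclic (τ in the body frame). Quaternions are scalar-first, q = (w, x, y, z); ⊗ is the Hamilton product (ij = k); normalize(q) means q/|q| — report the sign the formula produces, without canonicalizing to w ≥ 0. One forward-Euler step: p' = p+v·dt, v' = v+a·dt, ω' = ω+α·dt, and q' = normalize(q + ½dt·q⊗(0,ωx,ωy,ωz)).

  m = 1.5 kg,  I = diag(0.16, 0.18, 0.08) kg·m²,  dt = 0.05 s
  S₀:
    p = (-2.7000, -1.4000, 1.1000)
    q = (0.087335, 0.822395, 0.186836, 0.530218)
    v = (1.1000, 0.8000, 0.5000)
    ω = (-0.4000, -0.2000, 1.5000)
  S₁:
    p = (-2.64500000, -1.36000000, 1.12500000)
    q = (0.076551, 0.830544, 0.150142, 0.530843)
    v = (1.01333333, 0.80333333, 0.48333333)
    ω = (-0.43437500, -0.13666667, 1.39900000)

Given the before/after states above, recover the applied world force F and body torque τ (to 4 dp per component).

F = (-2.6000, 0.1000, -0.5000)
τ = (-0.0800, 0.1800, -0.1600)

v₁ − v₀ = (-0.08666667, 0.00333333, -0.01666667)
F = m·Δv/dt = (-2.6000, 0.1000, -0.5000)
rate change Δω = (-0.03437500, 0.06333333, -0.10100000)
I·α + gyro = (-0.0800, 0.1800, -0.1600)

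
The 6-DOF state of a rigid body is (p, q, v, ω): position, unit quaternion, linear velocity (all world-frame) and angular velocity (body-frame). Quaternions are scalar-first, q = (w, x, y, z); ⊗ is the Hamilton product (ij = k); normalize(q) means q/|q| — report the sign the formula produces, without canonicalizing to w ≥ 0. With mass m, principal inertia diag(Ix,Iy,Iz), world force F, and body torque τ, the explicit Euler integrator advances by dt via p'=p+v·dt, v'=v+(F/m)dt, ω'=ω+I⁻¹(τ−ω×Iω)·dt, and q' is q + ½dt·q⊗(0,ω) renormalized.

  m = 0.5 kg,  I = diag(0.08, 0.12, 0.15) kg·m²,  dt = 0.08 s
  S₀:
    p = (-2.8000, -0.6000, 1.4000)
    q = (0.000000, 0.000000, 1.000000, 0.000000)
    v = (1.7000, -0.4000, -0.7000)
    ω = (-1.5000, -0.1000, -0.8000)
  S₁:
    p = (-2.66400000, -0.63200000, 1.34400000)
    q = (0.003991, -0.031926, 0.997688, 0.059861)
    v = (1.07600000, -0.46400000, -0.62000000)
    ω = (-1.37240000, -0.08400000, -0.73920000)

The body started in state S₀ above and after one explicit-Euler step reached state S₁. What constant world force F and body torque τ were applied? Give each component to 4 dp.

velocity change Δv = (-0.62400000, -0.06400000, 0.08000000)
m·(v₁−v₀)/dt = (-3.9000, -0.4000, 0.5000)
ω₁ − ω₀ = (0.12760000, 0.01600000, 0.06080000)
applied torque τ = (0.1300, -0.0600, 0.1200)

F = (-3.9000, -0.4000, 0.5000)
τ = (0.1300, -0.0600, 0.1200)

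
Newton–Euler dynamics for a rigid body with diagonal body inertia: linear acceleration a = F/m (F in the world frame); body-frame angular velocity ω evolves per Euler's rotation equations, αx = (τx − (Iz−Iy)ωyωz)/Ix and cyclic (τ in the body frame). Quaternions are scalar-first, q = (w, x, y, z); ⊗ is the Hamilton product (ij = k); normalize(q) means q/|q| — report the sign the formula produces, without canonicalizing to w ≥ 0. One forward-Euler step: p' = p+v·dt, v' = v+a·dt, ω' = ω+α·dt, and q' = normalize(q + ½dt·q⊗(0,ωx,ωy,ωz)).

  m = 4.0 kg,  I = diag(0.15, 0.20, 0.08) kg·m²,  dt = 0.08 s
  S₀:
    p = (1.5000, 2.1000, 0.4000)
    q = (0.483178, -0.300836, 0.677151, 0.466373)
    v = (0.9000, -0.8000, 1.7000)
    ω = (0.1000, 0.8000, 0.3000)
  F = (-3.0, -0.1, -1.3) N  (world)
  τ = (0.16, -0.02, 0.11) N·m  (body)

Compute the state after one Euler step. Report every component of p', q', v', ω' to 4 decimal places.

p' = (1.5720, 2.0360, 0.5360)
q' = (0.4568, -0.3055, 0.6977, 0.4596)
v' = (0.8400, -0.8020, 1.6740)
ω' = (0.2007, 0.7912, 0.4060)

a = F/m = (-0.7500, -0.0250, -0.3250)
new position p' = (1.5720, 2.0360, 0.5360)
v' = v + a·dt = (0.8400, -0.8020, 1.6740)
angular accel α = (1.2587, -0.1105, 1.3250)
ω + α·dt = (0.2007, 0.7912, 0.4060)
q⊗(0,ω) = (-0.6515491, -0.1216353, 0.5234305, -0.1634305)
q + ½dt·q⊗(0,ω), renormalized = (0.4568, -0.3055, 0.6977, 0.4596)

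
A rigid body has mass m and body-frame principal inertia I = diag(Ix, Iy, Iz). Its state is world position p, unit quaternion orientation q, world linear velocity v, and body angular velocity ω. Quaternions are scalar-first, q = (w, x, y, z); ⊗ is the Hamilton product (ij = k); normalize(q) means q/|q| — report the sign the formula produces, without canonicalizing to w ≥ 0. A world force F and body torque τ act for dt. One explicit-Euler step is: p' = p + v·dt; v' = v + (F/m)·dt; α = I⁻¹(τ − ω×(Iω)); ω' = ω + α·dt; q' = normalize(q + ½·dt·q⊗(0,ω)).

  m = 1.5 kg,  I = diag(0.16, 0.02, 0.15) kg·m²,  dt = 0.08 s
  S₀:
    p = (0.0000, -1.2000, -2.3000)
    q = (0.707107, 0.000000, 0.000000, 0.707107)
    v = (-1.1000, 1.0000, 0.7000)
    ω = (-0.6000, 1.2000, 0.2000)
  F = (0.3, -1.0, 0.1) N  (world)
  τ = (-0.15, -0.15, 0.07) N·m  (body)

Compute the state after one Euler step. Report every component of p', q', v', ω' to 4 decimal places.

linear accel F/m = (0.2000, -0.6667, 0.0667)
p + v·dt = (-0.0880, -1.1200, -2.2440)
v + (F/m)dt = (-1.0840, 0.9467, 0.7053)
ω×(Iω) gyroscopic = (0.0312, -0.0012, 0.1008)
(τ − ω×Iω)/I = (-1.1325, -7.4400, -0.2053)
new body rate ω' = (-0.6906, 0.6048, 0.1836)
2q̇ = q⊗(0,ω) = (-0.1414214, -1.2727926, 0.4242642, 0.1414214)
q' = normalize(q + ½dt·q⊗(0,ω)) = (0.7004, -0.0508, 0.0169, 0.7117)

p' = (-0.0880, -1.1200, -2.2440)
q' = (0.7004, -0.0508, 0.0169, 0.7117)
v' = (-1.0840, 0.9467, 0.7053)
ω' = (-0.6906, 0.6048, 0.1836)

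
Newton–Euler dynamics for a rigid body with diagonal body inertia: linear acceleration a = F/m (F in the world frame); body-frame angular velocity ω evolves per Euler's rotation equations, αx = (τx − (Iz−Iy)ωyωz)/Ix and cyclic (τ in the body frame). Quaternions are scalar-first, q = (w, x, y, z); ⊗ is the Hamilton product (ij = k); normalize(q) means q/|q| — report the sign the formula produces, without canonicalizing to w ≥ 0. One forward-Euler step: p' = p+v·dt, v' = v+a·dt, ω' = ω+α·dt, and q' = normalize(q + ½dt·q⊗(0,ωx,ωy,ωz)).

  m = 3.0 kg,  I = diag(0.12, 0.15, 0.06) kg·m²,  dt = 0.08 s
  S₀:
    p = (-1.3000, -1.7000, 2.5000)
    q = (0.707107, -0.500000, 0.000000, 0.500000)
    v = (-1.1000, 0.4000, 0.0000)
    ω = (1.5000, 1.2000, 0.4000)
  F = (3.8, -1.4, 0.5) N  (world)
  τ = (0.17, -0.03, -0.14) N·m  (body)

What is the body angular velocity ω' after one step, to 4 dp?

ω' = (1.6421, 1.1648, 0.1413)

precession coupling ω×(Iω) = (-0.0432, 0.0360, 0.0540)
α = I⁻¹(τ − ω×Iω) = (1.7767, -0.4400, -3.2333)
new body rate ω' = (1.6421, 1.1648, 0.1413)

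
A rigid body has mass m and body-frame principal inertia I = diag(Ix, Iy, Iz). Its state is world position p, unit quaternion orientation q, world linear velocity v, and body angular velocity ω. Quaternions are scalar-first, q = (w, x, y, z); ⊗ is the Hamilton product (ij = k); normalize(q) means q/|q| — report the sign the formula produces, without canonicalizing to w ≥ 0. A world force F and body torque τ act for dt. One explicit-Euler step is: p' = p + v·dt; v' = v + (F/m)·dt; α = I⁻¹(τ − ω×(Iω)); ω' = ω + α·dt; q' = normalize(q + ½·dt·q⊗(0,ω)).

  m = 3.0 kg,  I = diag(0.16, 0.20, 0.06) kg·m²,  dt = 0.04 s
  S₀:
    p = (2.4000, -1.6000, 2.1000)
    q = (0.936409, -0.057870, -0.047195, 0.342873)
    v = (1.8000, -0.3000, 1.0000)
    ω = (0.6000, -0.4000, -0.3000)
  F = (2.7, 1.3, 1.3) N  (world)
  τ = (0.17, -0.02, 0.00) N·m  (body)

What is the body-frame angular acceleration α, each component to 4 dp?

gyro term ω×Iω = (-0.0168, -0.0180, -0.0096)
(τ − ω×Iω)/I = (1.1675, -0.0100, 0.1600)

α = (1.1675, -0.0100, 0.1600)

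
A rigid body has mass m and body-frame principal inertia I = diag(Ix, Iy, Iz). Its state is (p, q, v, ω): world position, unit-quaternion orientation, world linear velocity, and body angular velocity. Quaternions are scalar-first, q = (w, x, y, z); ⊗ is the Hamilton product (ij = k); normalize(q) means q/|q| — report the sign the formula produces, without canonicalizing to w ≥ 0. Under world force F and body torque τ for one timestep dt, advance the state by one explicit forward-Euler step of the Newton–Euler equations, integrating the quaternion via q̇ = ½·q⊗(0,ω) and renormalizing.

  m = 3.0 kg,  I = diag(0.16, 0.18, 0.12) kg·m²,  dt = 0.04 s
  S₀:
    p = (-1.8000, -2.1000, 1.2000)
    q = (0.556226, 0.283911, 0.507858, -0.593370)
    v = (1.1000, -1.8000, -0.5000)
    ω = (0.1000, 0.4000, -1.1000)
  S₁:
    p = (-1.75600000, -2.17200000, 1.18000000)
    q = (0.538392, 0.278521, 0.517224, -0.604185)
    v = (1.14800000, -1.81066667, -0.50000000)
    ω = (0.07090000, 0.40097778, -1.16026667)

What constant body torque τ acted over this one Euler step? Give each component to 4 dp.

ω₁ − ω₀ = (-0.02910000, 0.00097778, -0.06026667)
precession coupling = (0.0264, -0.0044, 0.0008)
I·α + gyro = (-0.0900, 0.0000, -0.1800)

τ = (-0.0900, 0.0000, -0.1800)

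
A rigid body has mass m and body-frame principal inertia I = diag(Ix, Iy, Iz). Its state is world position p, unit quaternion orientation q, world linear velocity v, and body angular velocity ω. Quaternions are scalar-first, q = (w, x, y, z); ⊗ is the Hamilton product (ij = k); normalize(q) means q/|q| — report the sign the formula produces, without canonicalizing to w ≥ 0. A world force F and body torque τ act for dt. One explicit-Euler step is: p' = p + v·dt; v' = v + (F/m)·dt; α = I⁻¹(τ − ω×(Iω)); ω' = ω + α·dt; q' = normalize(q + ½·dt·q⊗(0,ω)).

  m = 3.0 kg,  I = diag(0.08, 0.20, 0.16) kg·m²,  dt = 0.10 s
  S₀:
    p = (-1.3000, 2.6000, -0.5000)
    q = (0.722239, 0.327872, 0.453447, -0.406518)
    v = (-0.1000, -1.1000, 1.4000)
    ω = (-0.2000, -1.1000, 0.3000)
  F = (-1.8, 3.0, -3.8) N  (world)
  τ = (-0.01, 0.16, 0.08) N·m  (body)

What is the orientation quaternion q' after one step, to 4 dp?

q' = (0.7553, 0.3046, 0.4122, -0.4085)

q⊗(0,ω) = (0.6863215, -0.4555835, -0.8115209, -0.0532981)
updated quaternion q' = (0.7553, 0.3046, 0.4122, -0.4085)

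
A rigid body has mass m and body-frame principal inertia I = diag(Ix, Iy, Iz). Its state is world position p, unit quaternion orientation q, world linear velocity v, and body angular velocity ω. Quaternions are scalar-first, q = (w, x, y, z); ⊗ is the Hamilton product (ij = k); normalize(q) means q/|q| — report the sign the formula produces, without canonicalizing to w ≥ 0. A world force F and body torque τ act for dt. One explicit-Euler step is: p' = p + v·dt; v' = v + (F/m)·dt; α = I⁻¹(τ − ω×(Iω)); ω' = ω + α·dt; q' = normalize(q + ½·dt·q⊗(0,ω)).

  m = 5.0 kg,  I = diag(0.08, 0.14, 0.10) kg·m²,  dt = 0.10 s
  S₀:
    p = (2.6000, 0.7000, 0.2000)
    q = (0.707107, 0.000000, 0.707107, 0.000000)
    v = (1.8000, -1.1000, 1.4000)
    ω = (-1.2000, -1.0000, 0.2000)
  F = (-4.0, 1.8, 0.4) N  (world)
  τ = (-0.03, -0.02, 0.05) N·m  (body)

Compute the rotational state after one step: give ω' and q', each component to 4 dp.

gyro term ω×Iω = (0.0080, 0.0048, 0.0720)
α = I⁻¹(τ − ω×Iω) = (-0.4750, -0.1771, -0.2200)
ω' = ω + α·dt = (-1.2475, -1.0177, 0.1780)
q⊗(0,ω) = (0.7071070, -0.7071070, -0.7071070, 0.9899498)
q + ½dt·q⊗(0,ω), renormalized = (0.7402, -0.0352, 0.6697, 0.0493)

ω' = (-1.2475, -1.0177, 0.1780)
q' = (0.7402, -0.0352, 0.6697, 0.0493)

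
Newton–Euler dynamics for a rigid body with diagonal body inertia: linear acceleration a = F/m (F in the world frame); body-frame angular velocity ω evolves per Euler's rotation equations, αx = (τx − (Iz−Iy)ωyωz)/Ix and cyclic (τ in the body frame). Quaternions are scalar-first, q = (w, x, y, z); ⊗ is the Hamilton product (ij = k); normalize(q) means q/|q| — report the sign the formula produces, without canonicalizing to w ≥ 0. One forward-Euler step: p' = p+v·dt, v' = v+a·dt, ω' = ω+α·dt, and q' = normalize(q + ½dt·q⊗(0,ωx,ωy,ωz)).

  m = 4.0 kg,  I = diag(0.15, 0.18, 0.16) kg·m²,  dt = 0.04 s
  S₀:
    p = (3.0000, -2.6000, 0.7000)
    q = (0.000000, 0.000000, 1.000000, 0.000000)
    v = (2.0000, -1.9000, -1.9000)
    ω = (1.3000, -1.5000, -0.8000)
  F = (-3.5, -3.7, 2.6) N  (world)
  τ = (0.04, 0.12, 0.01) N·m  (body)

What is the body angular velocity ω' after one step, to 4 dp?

α = I⁻¹(τ − ω×Iω) = (0.4267, 0.6089, 0.4281)
ω + α·dt = (1.3171, -1.4756, -0.7829)

ω' = (1.3171, -1.4756, -0.7829)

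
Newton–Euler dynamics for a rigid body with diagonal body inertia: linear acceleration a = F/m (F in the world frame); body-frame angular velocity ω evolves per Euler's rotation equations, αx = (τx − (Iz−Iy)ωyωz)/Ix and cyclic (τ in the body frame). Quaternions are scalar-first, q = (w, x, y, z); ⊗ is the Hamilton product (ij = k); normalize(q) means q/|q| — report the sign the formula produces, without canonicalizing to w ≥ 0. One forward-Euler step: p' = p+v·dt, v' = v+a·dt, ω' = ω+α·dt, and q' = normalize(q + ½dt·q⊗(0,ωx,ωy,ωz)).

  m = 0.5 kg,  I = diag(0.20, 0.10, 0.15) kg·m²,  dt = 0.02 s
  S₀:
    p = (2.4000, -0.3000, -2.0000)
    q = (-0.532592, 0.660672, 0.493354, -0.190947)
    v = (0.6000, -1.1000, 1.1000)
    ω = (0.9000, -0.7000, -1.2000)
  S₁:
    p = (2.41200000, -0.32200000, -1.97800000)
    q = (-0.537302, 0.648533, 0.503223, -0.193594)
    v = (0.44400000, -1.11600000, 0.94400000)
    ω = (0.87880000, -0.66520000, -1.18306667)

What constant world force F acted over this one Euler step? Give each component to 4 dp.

v₁ − v₀ = (-0.15600000, -0.01600000, -0.15600000)
F = m·Δv/dt = (-3.9000, -0.4000, -3.9000)

F = (-3.9000, -0.4000, -3.9000)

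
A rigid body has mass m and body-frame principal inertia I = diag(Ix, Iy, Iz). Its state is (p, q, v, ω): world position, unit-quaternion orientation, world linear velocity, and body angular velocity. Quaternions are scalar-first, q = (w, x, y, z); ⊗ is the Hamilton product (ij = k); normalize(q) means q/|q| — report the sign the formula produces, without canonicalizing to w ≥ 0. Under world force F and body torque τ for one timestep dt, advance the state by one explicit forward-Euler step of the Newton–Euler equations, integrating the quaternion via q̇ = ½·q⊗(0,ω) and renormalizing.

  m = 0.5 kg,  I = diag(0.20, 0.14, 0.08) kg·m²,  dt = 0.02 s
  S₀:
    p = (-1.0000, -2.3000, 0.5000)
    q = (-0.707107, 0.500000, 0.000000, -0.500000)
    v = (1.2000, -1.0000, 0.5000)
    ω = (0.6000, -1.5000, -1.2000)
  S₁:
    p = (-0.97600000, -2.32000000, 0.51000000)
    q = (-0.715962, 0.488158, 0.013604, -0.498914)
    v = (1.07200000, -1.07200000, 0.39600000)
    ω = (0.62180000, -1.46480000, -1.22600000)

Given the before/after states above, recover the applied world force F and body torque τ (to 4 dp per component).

Δv = v₁−v₀ = (-0.12800000, -0.07200000, -0.10400000)
applied force F = (-3.2000, -1.8000, -2.6000)
Δω = ω₁−ω₀ = (0.02180000, 0.03520000, -0.02600000)
applied torque τ = (0.1100, 0.1600, -0.0500)

F = (-3.2000, -1.8000, -2.6000)
τ = (0.1100, 0.1600, -0.0500)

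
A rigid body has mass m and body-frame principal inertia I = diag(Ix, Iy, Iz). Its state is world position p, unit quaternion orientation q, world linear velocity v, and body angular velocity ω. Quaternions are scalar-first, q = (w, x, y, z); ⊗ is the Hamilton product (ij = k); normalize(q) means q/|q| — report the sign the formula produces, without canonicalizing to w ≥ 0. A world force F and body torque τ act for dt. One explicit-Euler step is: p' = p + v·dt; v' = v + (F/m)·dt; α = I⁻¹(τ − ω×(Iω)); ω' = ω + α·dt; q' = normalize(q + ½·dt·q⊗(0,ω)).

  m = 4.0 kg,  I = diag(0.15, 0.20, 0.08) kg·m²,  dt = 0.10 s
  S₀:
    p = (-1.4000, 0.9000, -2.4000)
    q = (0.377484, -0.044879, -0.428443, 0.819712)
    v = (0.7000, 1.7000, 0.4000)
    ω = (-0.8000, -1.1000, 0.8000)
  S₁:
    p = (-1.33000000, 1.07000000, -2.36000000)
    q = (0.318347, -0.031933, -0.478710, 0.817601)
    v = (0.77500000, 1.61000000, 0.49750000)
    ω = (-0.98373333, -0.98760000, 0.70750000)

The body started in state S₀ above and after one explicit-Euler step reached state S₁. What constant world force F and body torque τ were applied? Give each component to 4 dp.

Δv = v₁−v₀ = (0.07500000, -0.09000000, 0.09750000)
F = m·Δv/dt = (3.0000, -3.6000, 3.9000)
Δω = ω₁−ω₀ = (-0.18373333, 0.11240000, -0.09250000)
precession coupling = (0.1056, -0.0448, 0.0440)
I·α + gyro = (-0.1700, 0.1800, -0.0300)

F = (3.0000, -3.6000, 3.9000)
τ = (-0.1700, 0.1800, -0.0300)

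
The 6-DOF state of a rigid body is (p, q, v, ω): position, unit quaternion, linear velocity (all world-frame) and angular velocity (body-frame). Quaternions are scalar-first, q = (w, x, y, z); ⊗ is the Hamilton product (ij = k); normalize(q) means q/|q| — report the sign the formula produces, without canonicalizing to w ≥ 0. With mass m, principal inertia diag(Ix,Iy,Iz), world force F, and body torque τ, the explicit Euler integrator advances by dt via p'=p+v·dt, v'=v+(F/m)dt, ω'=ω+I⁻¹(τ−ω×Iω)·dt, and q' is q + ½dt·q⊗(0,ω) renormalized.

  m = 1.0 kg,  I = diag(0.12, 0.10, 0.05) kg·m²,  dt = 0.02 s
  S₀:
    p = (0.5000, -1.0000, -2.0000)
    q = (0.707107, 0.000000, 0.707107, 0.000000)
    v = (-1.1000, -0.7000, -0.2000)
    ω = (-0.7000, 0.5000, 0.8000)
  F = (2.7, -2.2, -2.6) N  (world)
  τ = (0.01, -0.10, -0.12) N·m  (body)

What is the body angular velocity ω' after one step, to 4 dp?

ω×(Iω) gyroscopic = (-0.0200, -0.0392, 0.0070)
α = I⁻¹(τ − ω×Iω) = (0.2500, -0.6080, -2.5400)
new body rate ω' = (-0.6950, 0.4878, 0.7492)

ω' = (-0.6950, 0.4878, 0.7492)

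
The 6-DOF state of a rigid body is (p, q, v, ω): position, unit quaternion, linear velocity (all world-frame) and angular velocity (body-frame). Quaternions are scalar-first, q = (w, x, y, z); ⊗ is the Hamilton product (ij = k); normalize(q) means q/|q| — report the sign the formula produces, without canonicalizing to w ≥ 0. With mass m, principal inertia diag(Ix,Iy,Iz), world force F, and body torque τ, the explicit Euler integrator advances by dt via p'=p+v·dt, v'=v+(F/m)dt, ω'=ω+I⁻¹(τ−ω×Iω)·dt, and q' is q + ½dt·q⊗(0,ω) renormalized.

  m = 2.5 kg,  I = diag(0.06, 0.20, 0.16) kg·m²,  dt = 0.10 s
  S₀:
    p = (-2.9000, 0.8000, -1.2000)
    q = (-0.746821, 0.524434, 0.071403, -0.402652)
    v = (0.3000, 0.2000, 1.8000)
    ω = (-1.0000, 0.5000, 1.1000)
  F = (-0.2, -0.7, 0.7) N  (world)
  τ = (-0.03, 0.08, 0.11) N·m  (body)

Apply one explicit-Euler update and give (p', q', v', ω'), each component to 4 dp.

p + v·dt = (-2.8700, 0.8200, -1.0200)
v' = v + a·dt = (0.2920, 0.1720, 1.8280)
ω×(Iω) gyroscopic = (-0.0220, 0.1100, -0.0700)
angular accel α = (-0.1333, -0.1500, 1.1250)
ω' = ω + α·dt = (-1.0133, 0.4850, 1.2125)
Hamilton product q⊗(0,ω) = (0.9316497, 1.0266903, -0.5476359, -0.4878831)
q + ½dt·q⊗(0,ω), renormalized = (-0.6981, 0.5740, 0.0439, -0.4257)

p' = (-2.8700, 0.8200, -1.0200)
q' = (-0.6981, 0.5740, 0.0439, -0.4257)
v' = (0.2920, 0.1720, 1.8280)
ω' = (-1.0133, 0.4850, 1.2125)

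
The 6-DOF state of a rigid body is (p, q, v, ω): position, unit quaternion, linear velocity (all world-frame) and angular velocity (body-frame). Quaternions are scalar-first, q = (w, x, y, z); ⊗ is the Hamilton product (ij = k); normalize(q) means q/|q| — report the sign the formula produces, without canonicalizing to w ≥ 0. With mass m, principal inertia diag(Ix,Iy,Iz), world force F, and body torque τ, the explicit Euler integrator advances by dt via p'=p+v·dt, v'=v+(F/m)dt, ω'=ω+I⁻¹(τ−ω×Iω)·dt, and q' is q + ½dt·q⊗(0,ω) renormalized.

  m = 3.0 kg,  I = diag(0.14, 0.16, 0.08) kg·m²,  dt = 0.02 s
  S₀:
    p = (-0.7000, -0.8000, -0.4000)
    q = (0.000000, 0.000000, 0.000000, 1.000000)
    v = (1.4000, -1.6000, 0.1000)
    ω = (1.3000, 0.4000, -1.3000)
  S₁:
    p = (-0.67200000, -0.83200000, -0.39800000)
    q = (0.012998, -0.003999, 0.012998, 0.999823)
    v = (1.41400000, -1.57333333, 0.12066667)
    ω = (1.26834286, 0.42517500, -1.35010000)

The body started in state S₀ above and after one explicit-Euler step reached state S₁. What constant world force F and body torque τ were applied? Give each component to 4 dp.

Δω = ω₁−ω₀ = (-0.03165714, 0.02517500, -0.05010000)
I·α + gyro = (-0.1800, 0.1000, -0.1900)
velocity change Δv = (0.01400000, 0.02666667, 0.02066667)
m·(v₁−v₀)/dt = (2.1000, 4.0000, 3.1000)

F = (2.1000, 4.0000, 3.1000)
τ = (-0.1800, 0.1000, -0.1900)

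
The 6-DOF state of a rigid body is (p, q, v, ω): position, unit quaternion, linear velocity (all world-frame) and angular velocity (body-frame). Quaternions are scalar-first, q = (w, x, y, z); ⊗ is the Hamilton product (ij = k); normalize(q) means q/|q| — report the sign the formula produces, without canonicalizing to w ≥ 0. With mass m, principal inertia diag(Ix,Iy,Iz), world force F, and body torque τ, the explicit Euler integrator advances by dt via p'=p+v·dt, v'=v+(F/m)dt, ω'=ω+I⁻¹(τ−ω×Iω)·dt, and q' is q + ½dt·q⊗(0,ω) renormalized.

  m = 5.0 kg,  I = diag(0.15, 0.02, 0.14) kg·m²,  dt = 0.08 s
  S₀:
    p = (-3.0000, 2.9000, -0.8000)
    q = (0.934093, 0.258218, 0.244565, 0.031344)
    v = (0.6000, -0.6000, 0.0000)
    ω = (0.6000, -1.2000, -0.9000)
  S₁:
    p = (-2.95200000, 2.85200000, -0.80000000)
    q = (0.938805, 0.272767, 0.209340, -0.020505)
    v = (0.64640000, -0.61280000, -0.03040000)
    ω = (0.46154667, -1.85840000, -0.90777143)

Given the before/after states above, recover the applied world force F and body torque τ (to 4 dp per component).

F = (2.9000, -0.8000, -1.9000)
τ = (-0.1300, -0.1700, 0.0800)

Δv = v₁−v₀ = (0.04640000, -0.01280000, -0.03040000)
applied force F = (2.9000, -0.8000, -1.9000)
ω₁ − ω₀ = (-0.13845333, -0.65840000, -0.00777143)
applied torque τ = (-0.1300, -0.1700, 0.0800)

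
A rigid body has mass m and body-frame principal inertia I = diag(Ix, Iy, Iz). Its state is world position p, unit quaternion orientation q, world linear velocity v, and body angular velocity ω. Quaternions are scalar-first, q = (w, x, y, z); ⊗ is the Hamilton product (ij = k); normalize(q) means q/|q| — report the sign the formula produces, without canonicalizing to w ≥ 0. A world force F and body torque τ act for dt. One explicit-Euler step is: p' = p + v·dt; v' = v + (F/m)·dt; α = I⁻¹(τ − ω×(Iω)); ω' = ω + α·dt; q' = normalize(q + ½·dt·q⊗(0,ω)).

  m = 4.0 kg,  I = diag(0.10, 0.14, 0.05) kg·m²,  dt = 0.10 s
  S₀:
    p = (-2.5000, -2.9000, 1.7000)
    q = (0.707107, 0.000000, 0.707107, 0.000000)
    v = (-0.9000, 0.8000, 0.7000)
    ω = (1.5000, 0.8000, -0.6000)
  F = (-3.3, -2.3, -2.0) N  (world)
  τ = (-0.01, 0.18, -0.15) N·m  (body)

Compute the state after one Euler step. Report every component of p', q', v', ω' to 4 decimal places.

p' = (-2.5900, -2.8200, 1.7700)
q' = (0.6761, 0.0317, 0.7324, -0.0739)
v' = (-0.9825, 0.7425, 0.6500)
ω' = (1.4468, 0.9607, -0.9960)

a = F/m = (-0.8250, -0.5750, -0.5000)
new position p' = (-2.5900, -2.8200, 1.7700)
new velocity v' = (-0.9825, 0.7425, 0.6500)
α = I⁻¹(τ − ω×Iω) = (-0.5320, 1.6071, -3.9600)
new body rate ω' = (1.4468, 0.9607, -0.9960)
Hamilton product q⊗(0,ω) = (-0.5656856, 0.6363963, 0.5656856, -1.4849247)
q + ½dt·q⊗(0,ω), renormalized = (0.6761, 0.0317, 0.7324, -0.0739)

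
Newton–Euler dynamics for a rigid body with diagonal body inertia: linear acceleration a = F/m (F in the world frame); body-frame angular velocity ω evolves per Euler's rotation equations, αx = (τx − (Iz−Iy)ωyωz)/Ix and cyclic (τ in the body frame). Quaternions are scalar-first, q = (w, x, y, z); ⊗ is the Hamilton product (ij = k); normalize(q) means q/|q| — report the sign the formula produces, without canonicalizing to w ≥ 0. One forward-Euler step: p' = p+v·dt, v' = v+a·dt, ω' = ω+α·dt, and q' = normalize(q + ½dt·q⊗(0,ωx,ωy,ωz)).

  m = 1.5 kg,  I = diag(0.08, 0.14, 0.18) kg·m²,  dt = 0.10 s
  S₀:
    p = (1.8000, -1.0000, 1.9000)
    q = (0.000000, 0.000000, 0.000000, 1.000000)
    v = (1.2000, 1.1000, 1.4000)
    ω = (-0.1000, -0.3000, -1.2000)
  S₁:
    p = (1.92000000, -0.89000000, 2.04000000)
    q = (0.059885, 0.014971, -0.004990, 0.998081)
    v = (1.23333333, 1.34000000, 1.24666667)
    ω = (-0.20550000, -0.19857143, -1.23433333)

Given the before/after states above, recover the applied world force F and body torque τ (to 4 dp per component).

Δv = v₁−v₀ = (0.03333333, 0.24000000, -0.15333333)
F = m·Δv/dt = (0.5000, 3.6000, -2.3000)
Δω = ω₁−ω₀ = (-0.10550000, 0.10142857, -0.03433333)
I·α + gyro = (-0.0700, 0.1300, -0.0600)

F = (0.5000, 3.6000, -2.3000)
τ = (-0.0700, 0.1300, -0.0600)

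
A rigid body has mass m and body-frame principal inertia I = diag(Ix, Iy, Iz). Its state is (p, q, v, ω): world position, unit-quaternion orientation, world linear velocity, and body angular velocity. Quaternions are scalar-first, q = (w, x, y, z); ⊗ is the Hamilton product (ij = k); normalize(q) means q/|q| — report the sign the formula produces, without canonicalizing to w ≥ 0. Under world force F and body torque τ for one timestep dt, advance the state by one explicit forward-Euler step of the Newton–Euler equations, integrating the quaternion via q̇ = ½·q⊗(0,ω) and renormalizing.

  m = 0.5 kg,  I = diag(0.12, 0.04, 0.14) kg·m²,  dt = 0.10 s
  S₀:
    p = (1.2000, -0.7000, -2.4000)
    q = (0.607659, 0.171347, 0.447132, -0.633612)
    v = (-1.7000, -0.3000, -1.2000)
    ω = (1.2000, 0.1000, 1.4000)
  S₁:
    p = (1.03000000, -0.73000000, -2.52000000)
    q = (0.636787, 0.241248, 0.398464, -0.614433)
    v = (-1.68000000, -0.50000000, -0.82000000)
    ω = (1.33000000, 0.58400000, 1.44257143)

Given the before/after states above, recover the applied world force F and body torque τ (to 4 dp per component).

Δω = ω₁−ω₀ = (0.13000000, 0.48400000, 0.04257143)
gyro term ω₀×Iω₀ = (0.0140, -0.0336, -0.0096)
I·α + gyro = (0.1700, 0.1600, 0.0500)
v₁ − v₀ = (0.02000000, -0.20000000, 0.38000000)
applied force F = (0.1000, -1.0000, 1.9000)

F = (0.1000, -1.0000, 1.9000)
τ = (0.1700, 0.1600, 0.0500)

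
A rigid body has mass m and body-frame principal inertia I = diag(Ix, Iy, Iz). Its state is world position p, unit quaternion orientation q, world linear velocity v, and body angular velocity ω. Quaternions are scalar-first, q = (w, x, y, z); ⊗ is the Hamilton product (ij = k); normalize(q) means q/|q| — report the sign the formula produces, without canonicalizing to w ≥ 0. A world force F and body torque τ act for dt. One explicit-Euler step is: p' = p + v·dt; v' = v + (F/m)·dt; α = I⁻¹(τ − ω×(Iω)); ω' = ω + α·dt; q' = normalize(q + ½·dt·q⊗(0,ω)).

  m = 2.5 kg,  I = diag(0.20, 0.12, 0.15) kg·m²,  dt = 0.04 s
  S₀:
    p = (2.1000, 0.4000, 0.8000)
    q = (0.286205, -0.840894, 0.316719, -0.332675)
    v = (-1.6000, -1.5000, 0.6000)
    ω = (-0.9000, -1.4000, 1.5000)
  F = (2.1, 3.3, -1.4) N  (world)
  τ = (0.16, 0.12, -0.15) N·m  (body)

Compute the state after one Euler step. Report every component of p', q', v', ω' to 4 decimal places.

p' = (2.0360, 0.3400, 0.8240)
q' = (0.2896, -0.8450, 0.3396, -0.2945)
v' = (-1.5664, -1.4472, 0.5776)
ω' = (-0.8554, -1.3375, 1.4869)

a = (0.8400, 1.3200, -0.5600)
p + v·dt = (2.0360, 0.3400, 0.8240)
v + (F/m)dt = (-1.5664, -1.4472, 0.5776)
α = I⁻¹(τ − ω×Iω) = (1.1150, 1.5625, -0.3280)
ω' = ω + α·dt = (-0.8554, -1.3375, 1.4869)
2q̇ = q⊗(0,ω) = (0.1856145, -0.2482510, 1.1600615, 1.8916062)
q' = normalize(q + ½dt·q⊗(0,ω)) = (0.2896, -0.8450, 0.3396, -0.2945)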